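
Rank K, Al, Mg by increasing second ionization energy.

Mg < Al < K

After 1 electron has been removed, what remains? K⁺ is the bare [Ar] core; Al⁺ still has 2 valence electrons; Mg⁺ still has 1 valence electron.
Pulling an electron out of a noble-gas core costs far more than removing a remaining valence electron, so K sits at the high end of IE_2.
Valence configurations: Al⁺ [Ne]3s², Mg⁺ [Ne]3s¹.
Approximate IE_2 values (kJ/mol): K 3052, Al 1817, Mg 1451.
Overall IE_2 order: Mg < Al < K.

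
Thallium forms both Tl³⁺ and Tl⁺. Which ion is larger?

Tl⁺

Both ions have Z = 81 protons, but Tl³⁺ has lost more electrons, so its remaining electrons feel a larger effective nuclear charge per electron and are pulled in more tightly.
Higher positive charge → smaller ion, so Tl⁺ > Tl³⁺.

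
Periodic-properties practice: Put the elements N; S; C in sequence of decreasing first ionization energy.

C is in period 2, group 14; N is in period 2, group 15; S is in period 3, group 16.
Across a period the outer electron is held more tightly (higher IE₁); down a group it sits in a higher shell, more shielded, and comes off more easily.
Neither a single period nor a single group — weigh both effects.
C > S: period and group pull opposite ways; the down-group shift dominates (1086 vs 1000 kJ/mol).
N > C: N lies to the right of C in period 2, so the across-period effect alone puts N higher.
Tabulated first ionization energy (kJ/mol): C 1086, N 1402, S 1000.
So from highest to lowest: N > C > S.

N > C > S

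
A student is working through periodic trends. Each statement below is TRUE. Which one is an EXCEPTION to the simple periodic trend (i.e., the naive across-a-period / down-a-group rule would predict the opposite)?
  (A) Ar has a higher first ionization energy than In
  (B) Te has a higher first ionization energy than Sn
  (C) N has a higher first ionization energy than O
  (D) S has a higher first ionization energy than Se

(C)

The general trend: first ionization energy increases across a period and decreases down a group.
(A) Ar (period 3, group 18) vs In (period 5, group 13): the stated order agrees with the simple trend.
(B) Te (period 5, group 16) vs Sn (period 5, group 14): the stated order agrees with the simple trend.
(C) N (period 2, group 15) vs O (period 2, group 16): the stated order contradicts the simple trend.
(D) S (period 3, group 16) vs Se (period 4, group 16): the stated order agrees with the simple trend.
The exception is (C): pairing an electron in O's 2p⁴ costs repulsion energy, so O ionizes more easily than half-filled N (2p³).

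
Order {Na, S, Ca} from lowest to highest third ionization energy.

IE_3 is the cost of taking one more electron from the +2 cation: Na²⁺ is already 1 electron into the core; S²⁺ still has 4 valence electrons; Ca²⁺ is the bare [Ar] core.
Pulling an electron out of a noble-gas core costs far more than removing a remaining valence electron, so Ca and Na sit at the high end of IE_3.
Tabulated IE_3 (kJ/mol): Na 6910, S 3357, Ca 4912.
Overall IE_3 order: S < Ca < Na.

S < Ca < Na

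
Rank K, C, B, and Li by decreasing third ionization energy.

Li, C, K, B

After 2 electrons have been removed, what remains? K²⁺ is already 1 electron into the core; C²⁺ still has 2 valence electrons; B²⁺ still has 1 valence electron; Li²⁺ is already 1 electron into the core.
Usually core removal costs more than valence removal, but here the competition is close: a tightly held n=2 valence electron can cost more to remove than an n=3 core electron, so the actual values have to decide it.
Valence configurations: C²⁺ [He]2s², B²⁺ [He]2s¹.
The numbers (kJ/mol): K 4420, C 4620, B 3660, Li 11815.
Overall IE_3 order: B < K < C < Li.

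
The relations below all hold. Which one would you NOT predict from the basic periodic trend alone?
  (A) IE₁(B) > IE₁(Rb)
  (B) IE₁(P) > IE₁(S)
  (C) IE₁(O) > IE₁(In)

(B)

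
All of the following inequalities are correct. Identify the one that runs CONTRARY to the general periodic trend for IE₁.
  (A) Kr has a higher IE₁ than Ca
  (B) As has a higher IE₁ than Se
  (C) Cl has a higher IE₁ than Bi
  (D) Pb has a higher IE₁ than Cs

The general trend: IE₁ increases across a period and decreases down a group.
(A) Kr (period 4, group 18) vs Ca (period 4, group 2): the stated order agrees with the simple trend.
(B) As (period 4, group 15) vs Se (period 4, group 16): the stated order contradicts the simple trend.
(C) Cl (period 3, group 17) vs Bi (period 6, group 15): the stated order agrees with the simple trend.
(D) Pb (period 6, group 14) vs Cs (period 6, group 1): the stated order agrees with the simple trend.
The exception is (B): Se (4p⁴) ionizes more easily than half-filled As (4p³).

(B)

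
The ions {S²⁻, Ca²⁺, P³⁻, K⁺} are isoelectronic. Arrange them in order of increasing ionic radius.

All of these have 18 electrons, so size is governed by nuclear charge alone: the more protons, the stronger the pull on the same electron cloud, and the smaller the ion.
Nuclear charges: Ca²⁺ (Z=20), K⁺ (Z=19), S²⁻ (Z=16), P³⁻ (Z=15).
Smallest to largest: Ca²⁺ < K⁺ < S²⁻ < P³⁻.

Ca²⁺, K⁺, S²⁻, P³⁻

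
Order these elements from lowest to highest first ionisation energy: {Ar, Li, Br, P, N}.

Removing the outermost electron gets harder across a period and easier down a group.
Here both period and group differ, so the two effects have to be weighed against each other.
P > Li: the two effects oppose for this pair; the across-period effect wins (1012 vs 520 kJ/mol).
Br > P: period and group pull opposite ways; the across-period shift dominates (1140 vs 1012 kJ/mol).
N > Br: the two effects oppose for this pair; the down-group effect wins (1402 vs 1140 kJ/mol).
Ar > N: period and group pull opposite ways; the across-period shift dominates (1521 vs 1402 kJ/mol).
Approximate values (kJ/mol): Li 520, N 1402, P 1012, Ar 1521, Br 1140.
So from lowest to highest: Li < P < Br < N < Ar.

Li, P, Br, N, Ar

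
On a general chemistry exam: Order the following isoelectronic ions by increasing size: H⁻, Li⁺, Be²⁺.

Be²⁺ < Li⁺ < H⁻

All of these have 2 electrons, so size is governed by nuclear charge alone: the more protons, the stronger the pull on the same electron cloud, and the smaller the ion.
Nuclear charges: Be²⁺ (Z=4), Li⁺ (Z=3), H⁻ (Z=1).
Smallest to largest: Be²⁺ < Li⁺ < H⁻.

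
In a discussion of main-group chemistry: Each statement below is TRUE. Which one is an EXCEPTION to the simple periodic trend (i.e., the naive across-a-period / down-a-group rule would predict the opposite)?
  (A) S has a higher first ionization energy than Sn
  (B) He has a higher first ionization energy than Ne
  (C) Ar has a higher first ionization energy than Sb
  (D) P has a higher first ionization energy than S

The general trend: first ionization energy increases across a period and decreases down a group.
(A) S (period 3, group 16) vs Sn (period 5, group 14): the stated order agrees with the simple trend.
(B) He (period 1, group 18) vs Ne (period 2, group 18): the stated order agrees with the simple trend.
(C) Ar (period 3, group 18) vs Sb (period 5, group 15): the stated order agrees with the simple trend.
(D) P (period 3, group 15) vs S (period 3, group 16): the stated order contradicts the simple trend.
The exception is (D): S (3p⁴) ionizes more easily than half-filled P (3p³) because the paired 3p electron in S is pushed out by e⁻–e⁻ repulsion.

(D)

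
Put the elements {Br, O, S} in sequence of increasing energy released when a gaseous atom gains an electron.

O is in period 2, group 16; S is in period 3, group 16; Br is in period 4, group 17.
EA tends to increase across a period and decrease down a group, though the pattern is less regular than for IE or radius.
Here both period and group differ, so the two effects have to be weighed against each other.
S > O: this pair runs against the simple trend — see the exception note.
Br > S: the two effects oppose for this pair; the across-period effect wins (325 vs 200 kJ/mol).
Note the exception: S has a higher electron affinity than O, contrary to the simple trend — the compact 2p subshell of O repels the added electron more than S's larger 3p does.
Tabulated electron affinity (kJ/mol): O 141, S 200, Br 325.
So from lowest to highest: O < S < Br.

O, S, Br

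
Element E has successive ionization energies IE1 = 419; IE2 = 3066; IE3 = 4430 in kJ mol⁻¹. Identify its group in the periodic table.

Group 1

Look for the largest jump between consecutive ionization energies: IE2/IE1 ≈ 7.3, far larger than any earlier ratio.
That jump marks the point where a core electron is being removed. So the atom has 1 valence electron.
A main-group element with 1 valence electron is in group 1.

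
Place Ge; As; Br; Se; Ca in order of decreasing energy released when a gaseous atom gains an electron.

Br > Se > Ge > As > Ca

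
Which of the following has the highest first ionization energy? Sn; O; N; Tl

N

N is in period 2, group 15; O is in period 2, group 16; Sn is in period 5, group 14; Tl is in period 6, group 13.
Across a period the outer electron is held more tightly (higher IE₁); down a group it sits in a higher shell, more shielded, and comes off more easily.
These span different periods and groups, so the two trends combine.
Sn > Tl: relative to Tl, both the across-period and down-group shifts push Sn's first ionization energy up.
O > Sn: relative to Sn, both the across-period and down-group shifts push O's first ionization energy up.
N > O: this pair runs against the simple trend — see the exception note.
Note the exception: N has a higher first ionization energy than O, contrary to the simple trend — pairing an electron in O's 2p⁴ costs repulsion energy, so O ionizes more easily than half-filled N (2p³).
Tabulated first ionization energy (kJ/mol): N 1402, O 1314, Sn 709, Tl 589.
The highest first ionization energy among these belongs to N.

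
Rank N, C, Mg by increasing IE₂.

Mg, C, N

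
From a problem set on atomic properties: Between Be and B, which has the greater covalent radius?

Radius decreases left→right (rising Z_eff, same n) and increases top→bottom (higher n).
All lie in period 2, so atomic radius increases right to left.
So Be has the greater covalent radius (Be > B).

Be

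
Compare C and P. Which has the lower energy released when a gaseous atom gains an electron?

P

C is in period 2, group 14; P is in period 3, group 15.
Adding an electron releases more energy for atoms nearer the top right (short of the noble gases).
These sit on a diagonal, where the across-period and down-group effects partly cancel.
C > P: the two effects oppose for this pair; the down-group effect wins (122 vs 72 kJ/mol).
Tabulated electron affinity (kJ/mol): C 122, P 72.
So P has the lower energy released when a gaseous atom gains an electron (P < C).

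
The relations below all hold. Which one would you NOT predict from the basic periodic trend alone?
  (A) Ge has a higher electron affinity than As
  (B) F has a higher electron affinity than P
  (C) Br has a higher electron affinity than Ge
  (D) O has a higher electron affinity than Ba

(A)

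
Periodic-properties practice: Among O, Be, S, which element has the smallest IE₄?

S

After 3 electrons have been removed, what remains? O³⁺ still has 3 valence electrons; Be³⁺ is already 1 electron into the core; S³⁺ still has 3 valence electrons.
Breaking into a closed-shell core is much more expensive than removing a leftover valence electron — Be has the largest IE_4 here.
Valence configurations: O³⁺ [He]2s²2p¹, S³⁺ [Ne]3s²3p¹.
Approximate IE_4 values (kJ/mol): O 7469, Be 21007, S 4556.
Putting it together, IE_4: S < O < Be.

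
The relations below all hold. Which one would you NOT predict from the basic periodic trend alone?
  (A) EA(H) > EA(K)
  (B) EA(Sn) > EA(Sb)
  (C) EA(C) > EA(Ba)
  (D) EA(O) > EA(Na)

(B)

The general trend: electron affinity increases across a period and decreases down a group.
(A) H (period 1, group 1) vs K (period 4, group 1): the stated order agrees with the simple trend.
(B) Sn (period 5, group 14) vs Sb (period 5, group 15): the stated order contradicts the simple trend.
(C) C (period 2, group 14) vs Ba (period 6, group 2): the stated order agrees with the simple trend.
(D) O (period 2, group 16) vs Na (period 3, group 1): the stated order agrees with the simple trend.
The exception is (B): adding an electron to Sb's half-filled 5p³ is unfavourable, so Sn has the more exothermic EA.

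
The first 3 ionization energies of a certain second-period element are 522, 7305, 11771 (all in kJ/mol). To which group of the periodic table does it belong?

Group 1

Look for the largest jump between consecutive ionization energies: IE2/IE1 ≈ 14.0, far larger than any earlier ratio.
That jump marks the point where a core electron is being removed. So the atom has 1 valence electron.
A main-group element with 1 valence electron is in group 1.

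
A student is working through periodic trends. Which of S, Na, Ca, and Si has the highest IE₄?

Na

The fourth ionization energy removes an electron from the +3 ion. For each element: S³⁺ still has 3 valence electrons; Na³⁺ is already 2 electrons into the core; Ca³⁺ is already 1 electron into the core; Si³⁺ still has 1 valence electron.
Core electrons are held far more tightly than valence electrons, so Ca and Na top the IE_4 order.
Valence configurations: S³⁺ [Ne]3s²3p¹, Si³⁺ [Ne]3s¹.
The numbers (kJ/mol): S 4556, Na 9543, Ca 6491, Si 4356.
So the fourth ionization energies run Si < S < Ca < Na.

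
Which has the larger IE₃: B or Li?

Consider each +2 ion: B²⁺ still has 1 valence electron; Li²⁺ is already 1 electron into the core.
Core electrons are held far more tightly than valence electrons, so Li tops the IE_3 order.
The numbers (kJ/mol): B 3660, Li 11815.
Overall IE_3 order: B < Li.

Li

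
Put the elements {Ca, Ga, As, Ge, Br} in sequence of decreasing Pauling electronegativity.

Br, As, Ge, Ga, Ca

Ca is in period 4, group 2; Ga is in period 4, group 13; Ge is in period 4, group 14; As is in period 4, group 15; Br is in period 4, group 17.
Smaller atoms with higher effective nuclear charge are more electronegative.
All lie in period 4, so electronegativity increases left to right.
So from highest to lowest: Br > As > Ge > Ga > Ca.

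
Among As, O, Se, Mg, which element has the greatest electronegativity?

Atoms toward the upper right of the periodic table pull bonding electrons most strongly.
Here both period and group differ, so the two effects have to be weighed against each other.
As > Mg: period and group pull opposite ways; the across-period shift dominates (2.18 vs 1.31).
Se > As: both are in period 4; the period trend gives Se the larger value.
O > Se: they share group 16; the group trend gives O the larger value.
For reference (Pauling): O 3.44, Mg 1.31, As 2.18, Se 2.55.
The greatest electronegativity among these belongs to O.

O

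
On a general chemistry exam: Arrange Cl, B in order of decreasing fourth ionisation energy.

B, Cl

IE_4 is the cost of taking one more electron from the +3 cation: Cl³⁺ still has 4 valence electrons; B³⁺ is the bare [He] core.
Core electrons are held far more tightly than valence electrons, so B tops the IE_4 order.
Approximate IE_4 values (kJ/mol): Cl 5159, B 25026.
Hence IE_4: Cl < B.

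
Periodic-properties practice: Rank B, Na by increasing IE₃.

B < Na

IE_3 is the cost of taking one more electron from the +2 cation: B²⁺ still has 1 valence electron; Na²⁺ is already 1 electron into the core.
Breaking into a closed-shell core is much more expensive than removing a leftover valence electron — Na has the largest IE_3 here.
Tabulated IE_3 (kJ/mol): B 3660, Na 6910.
Overall IE_3 order: B < Na.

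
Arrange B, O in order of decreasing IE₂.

O > B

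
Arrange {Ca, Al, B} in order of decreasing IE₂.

B, Al, Ca

After 1 electron has been removed, what remains? Ca⁺ still has 1 valence electron; Al⁺ still has 2 valence electrons; B⁺ still has 2 valence electrons.
All are still removing valence electrons, so compare the +1 ions as you would atoms: IE_2 generally rises across a period (higher Z_eff) and falls down a group (larger shell), subject to the usual subshell exceptions.
Valence configurations: Ca⁺ [Ar]4s¹, Al⁺ [Ne]3s², B⁺ [He]2s².
The numbers (kJ/mol): Ca 1145, Al 1817, B 2427.
So the second ionization energies run Ca < Al < B.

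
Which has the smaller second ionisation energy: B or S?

After 1 electron has been removed, what remains? B⁺ still has 2 valence electrons; S⁺ still has 5 valence electrons.
All are still removing valence electrons, so compare the +1 ions as you would atoms: IE_2 generally rises across a period (higher Z_eff) and falls down a group (larger shell), subject to the usual subshell exceptions.
Valence configurations: B⁺ [He]2s², S⁺ [Ne]3s²3p³.
Tabulated IE_2 (kJ/mol): B 2427, S 2252.
Overall IE_2 order: S < B.

S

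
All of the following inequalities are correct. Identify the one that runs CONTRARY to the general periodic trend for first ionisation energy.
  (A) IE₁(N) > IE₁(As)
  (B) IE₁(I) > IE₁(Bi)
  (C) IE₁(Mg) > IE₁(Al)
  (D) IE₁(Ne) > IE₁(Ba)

(C)

The general trend: first ionisation energy increases across a period and decreases down a group.
(A) N (period 2, group 15) vs As (period 4, group 15): the stated order agrees with the simple trend.
(B) I (period 5, group 17) vs Bi (period 6, group 15): the stated order agrees with the simple trend.
(C) Mg (period 3, group 2) vs Al (period 3, group 13): the stated order contradicts the simple trend.
(D) Ne (period 2, group 18) vs Ba (period 6, group 2): the stated order agrees with the simple trend.
The exception is (C): Al's single 3p electron is easier to remove than one from Mg's filled 3s².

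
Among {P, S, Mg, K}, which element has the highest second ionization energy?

Consider each +1 ion: P⁺ still has 4 valence electrons; S⁺ still has 5 valence electrons; Mg⁺ still has 1 valence electron; K⁺ is the bare [Ar] core.
Core electrons are held far more tightly than valence electrons, so K tops the IE_2 order.
Valence configurations: P⁺ [Ne]3s²3p², S⁺ [Ne]3s²3p³, Mg⁺ [Ne]3s¹.
Approximate IE_2 values (kJ/mol): P 1907, S 2252, Mg 1451, K 3052.
Hence IE_2: Mg < P < S < K.

K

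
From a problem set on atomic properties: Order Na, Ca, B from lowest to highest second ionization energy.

Ca < B < Na

The second ionization energy removes an electron from the +1 ion. For each element: Na⁺ is the bare [Ne] core; Ca⁺ still has 1 valence electron; B⁺ still has 2 valence electrons.
Core electrons are held far more tightly than valence electrons, so Na tops the IE_2 order.
Valence configurations: Ca⁺ [Ar]4s¹, B⁺ [He]2s².
The numbers (kJ/mol): Na 4562, Ca 1145, B 2427.
Putting it together, IE_2: Ca < B < Na.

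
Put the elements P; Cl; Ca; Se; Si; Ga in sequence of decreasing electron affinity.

Si is in period 3, group 14; P is in period 3, group 15; Cl is in period 3, group 17; Ca is in period 4, group 2; Ga is in period 4, group 13; Se is in period 4, group 16.
Atoms with high Z_eff and room in the valence shell (especially the halogens) have the most exothermic electron affinities.
Here both period and group differ, so the two effects have to be weighed against each other.
Ga > Ca: Ga lies to the right of Ca in period 4, so the across-period effect alone puts Ga higher.
P > Ga: relative to Ga, both the across-period and down-group shifts push P's electron affinity up.
Si > P: this pair runs against the simple trend — see the exception note.
Se > Si: the two effects oppose for this pair; the across-period effect wins (195 vs 134 kJ/mol).
Cl > Se: both effects reinforce here, so Cl is clearly the higher of the two.
Note the exception: Si has a higher electron affinity than P, contrary to the simple trend — adding an electron to P's half-filled 3p³ is unfavourable, so Si (3p²) has the more exothermic EA.
Approximate values (kJ/mol): Si 134, P 72, Cl 349, Ca 2, Ga 29, Se 195.
So from highest to lowest: Cl > Se > Si > P > Ga > Ca.

Cl > Se > Si > P > Ga > Ca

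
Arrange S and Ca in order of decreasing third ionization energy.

Ca > S

IE_3 is the cost of taking one more electron from the +2 cation: S²⁺ still has 4 valence electrons; Ca²⁺ is the bare [Ar] core.
Breaking into a closed-shell core is much more expensive than removing a leftover valence electron — Ca has the largest IE_3 here.
The numbers (kJ/mol): S 3357, Ca 4912.
Hence IE_3: S < Ca.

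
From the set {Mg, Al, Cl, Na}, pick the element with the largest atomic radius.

Na is in period 3, group 1; Mg is in period 3, group 2; Al is in period 3, group 13; Cl is in period 3, group 17.
Moving right in a period, electrons are added to the same shell under a stronger nuclear pull, so atoms get smaller; moving down, a new shell is opened and atoms get larger.
All lie in period 3, so atomic radius increases right to left.
The largest atomic radius among these belongs to Na.

Na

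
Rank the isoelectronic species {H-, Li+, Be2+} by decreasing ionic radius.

H-, Li+, Be2+

All of these have 2 electrons, so size is governed by nuclear charge alone: the more protons, the stronger the pull on the same electron cloud, and the smaller the ion.
Nuclear charges: Be2+ (Z=4), Li+ (Z=3), H- (Z=1).
Largest to smallest: H- > Li+ > Be2+.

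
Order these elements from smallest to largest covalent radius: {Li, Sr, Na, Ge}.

Ge, Li, Na, Sr

Radius decreases left→right (rising Z_eff, same n) and increases top→bottom (higher n).
Neither a single period nor a single group — weigh both effects.
Li > Ge: the two effects oppose for this pair; the across-period effect wins (133 vs 121 pm).
Na > Li: they share group 1; the group trend gives Na the larger value.
Sr > Na: period and group pull opposite ways; the down-group shift dominates (185 vs 155 pm).
For reference (pm): Li 133, Na 155, Ge 121, Sr 185.
So from smallest to largest: Ge < Li < Na < Sr.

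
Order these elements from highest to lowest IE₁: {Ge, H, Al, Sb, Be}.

H > Be > Sb > Ge > Al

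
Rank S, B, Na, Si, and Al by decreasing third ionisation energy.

The third ionization energy removes an electron from the +2 ion. For each element: S²⁺ still has 4 valence electrons; B²⁺ still has 1 valence electron; Na²⁺ is already 1 electron into the core; Si²⁺ still has 2 valence electrons; Al²⁺ still has 1 valence electron.
Breaking into a closed-shell core is much more expensive than removing a leftover valence electron — Na has the largest IE_3 here.
Valence configurations: S²⁺ [Ne]3s²3p², B²⁺ [He]2s¹, Si²⁺ [Ne]3s², Al²⁺ [Ne]3s¹.
Tabulated IE_3 (kJ/mol): S 3357, B 3660, Na 6910, Si 3232, Al 2745.
Hence IE_3: Al < Si < S < B < Na.

Na > B > S > Si > Al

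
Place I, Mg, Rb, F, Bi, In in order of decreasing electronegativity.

F, I, Bi, In, Mg, Rb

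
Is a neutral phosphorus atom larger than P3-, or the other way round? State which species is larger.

Forming P3- adds 3 electrons to P. More electron–electron repulsion in the same shell, with unchanged nuclear charge, lets the cloud expand.
An anion is larger than its parent atom: P3- > P.

P3-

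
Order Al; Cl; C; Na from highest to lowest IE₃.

Na, C, Cl, Al

IE_3 is the cost of taking one more electron from the +2 cation: Al²⁺ still has 1 valence electron; Cl²⁺ still has 5 valence electrons; C²⁺ still has 2 valence electrons; Na²⁺ is already 1 electron into the core.
Breaking into a closed-shell core is much more expensive than removing a leftover valence electron — Na has the largest IE_3 here.
Valence configurations: Al²⁺ [Ne]3s¹, Cl²⁺ [Ne]3s²3p³, C²⁺ [He]2s².
Tabulated IE_3 (kJ/mol): Al 2745, Cl 3822, C 4620, Na 6910.
So the third ionization energies run Al < Cl < C < Na.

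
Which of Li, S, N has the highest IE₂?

Li

IE_2 is the cost of taking one more electron from the +1 cation: Li⁺ is the bare [He] core; S⁺ still has 5 valence electrons; N⁺ still has 4 valence electrons.
Core electrons are held far more tightly than valence electrons, so Li tops the IE_2 order.
Valence configurations: S⁺ [Ne]3s²3p³, N⁺ [He]2s²2p².
Approximate IE_2 values (kJ/mol): Li 7298, S 2252, N 2856.
Overall IE_2 order: S < N < Li.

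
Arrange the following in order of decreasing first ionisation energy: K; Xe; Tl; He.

Across a period the outer electron is held more tightly (higher IE₁); down a group it sits in a higher shell, more shielded, and comes off more easily.
Here both period and group differ, so the two effects have to be weighed against each other.
Tl > K: the two effects oppose for this pair; the across-period effect wins (589 vs 419 kJ/mol).
Xe > Tl: relative to Tl, both the across-period and down-group shifts push Xe's first ionization energy up.
He > Xe: they share group 18; the group trend gives He the larger value.
Approximate values (kJ/mol): He 2372, K 419, Xe 1170, Tl 589.
So from highest to lowest: He > Xe > Tl > K.

He > Xe > Tl > K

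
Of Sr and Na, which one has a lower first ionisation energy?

Na is in period 3, group 1; Sr is in period 5, group 2.
Across a period the outer electron is held more tightly (higher IE₁); down a group it sits in a higher shell, more shielded, and comes off more easily.
These span different periods and groups, so the two trends combine.
Sr > Na: the two effects oppose for this pair; the across-period effect wins (550 vs 496 kJ/mol).
Tabulated first ionization energy (kJ/mol): Na 496, Sr 550.
So Na has the lower first ionisation energy (Na < Sr).

Na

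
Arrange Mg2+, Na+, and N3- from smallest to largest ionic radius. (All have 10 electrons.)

Mg2+ < Na+ < N3-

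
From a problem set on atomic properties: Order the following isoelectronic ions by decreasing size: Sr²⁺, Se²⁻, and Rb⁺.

All of these have 36 electrons, so size is governed by nuclear charge alone: the more protons, the stronger the pull on the same electron cloud, and the smaller the ion.
Nuclear charges: Sr²⁺ (Z=38), Rb⁺ (Z=37), Se²⁻ (Z=34).
Largest to smallest: Se²⁻ > Rb⁺ > Sr²⁺.

Se²⁻, Rb⁺, Sr²⁺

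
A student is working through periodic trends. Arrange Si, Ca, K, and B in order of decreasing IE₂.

K > B > Si > Ca

After 1 electron has been removed, what remains? Si⁺ still has 3 valence electrons; Ca⁺ still has 1 valence electron; K⁺ is the bare [Ar] core; B⁺ still has 2 valence electrons.
Breaking into a closed-shell core is much more expensive than removing a leftover valence electron — K has the largest IE_2 here.
Valence configurations: Si⁺ [Ne]3s²3p¹, Ca⁺ [Ar]4s¹, B⁺ [He]2s².
Approximate IE_2 values (kJ/mol): Si 1577, Ca 1145, K 3052, B 2427.
Hence IE_2: Ca < Si < B < K.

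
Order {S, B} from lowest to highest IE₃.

S, B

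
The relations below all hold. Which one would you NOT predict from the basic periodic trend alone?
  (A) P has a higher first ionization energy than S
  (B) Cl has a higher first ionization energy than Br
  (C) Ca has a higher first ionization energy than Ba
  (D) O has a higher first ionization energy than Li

The general trend: first ionization energy increases across a period and decreases down a group.
(A) P (period 3, group 15) vs S (period 3, group 16): the stated order contradicts the simple trend.
(B) Cl (period 3, group 17) vs Br (period 4, group 17): the stated order agrees with the simple trend.
(C) Ca (period 4, group 2) vs Ba (period 6, group 2): the stated order agrees with the simple trend.
(D) O (period 2, group 16) vs Li (period 2, group 1): the stated order agrees with the simple trend.
The exception is (A): S (3p⁴) ionizes more easily than half-filled P (3p³) because the paired 3p electron in S is pushed out by e⁻–e⁻ repulsion.

(A)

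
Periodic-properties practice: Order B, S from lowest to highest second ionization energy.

S < B

IE_2 is the cost of taking one more electron from the +1 cation: B⁺ still has 2 valence electrons; S⁺ still has 5 valence electrons.
All are still removing valence electrons, so compare the +1 ions as you would atoms: IE_2 generally rises across a period (higher Z_eff) and falls down a group (larger shell), subject to the usual subshell exceptions.
Valence configurations: B⁺ [He]2s², S⁺ [Ne]3s²3p³.
The numbers (kJ/mol): B 2427, S 2252.
So the second ionization energies run S < B.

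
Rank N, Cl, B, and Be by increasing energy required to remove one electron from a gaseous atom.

B, Be, Cl, N

Across a period the outer electron is held more tightly (higher IE₁); down a group it sits in a higher shell, more shielded, and comes off more easily.
Here both period and group differ, so the two effects have to be weighed against each other.
Be > B: this pair runs against the simple trend — see the exception note.
Cl > Be: period and group pull opposite ways; the across-period shift dominates (1251 vs 900 kJ/mol).
N > Cl: the two effects oppose for this pair; the down-group effect wins (1402 vs 1251 kJ/mol).
Note the exception: Be has a higher first ionization energy than B, contrary to the simple trend — removing B's lone 2p electron is easier than breaking Be's filled 2s².
For reference (kJ/mol): Be 900, B 801, N 1402, Cl 1251.
So from lowest to highest: B < Be < Cl < N.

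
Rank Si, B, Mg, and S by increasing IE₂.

IE_2 is the cost of taking one more electron from the +1 cation: Si⁺ still has 3 valence electrons; B⁺ still has 2 valence electrons; Mg⁺ still has 1 valence electron; S⁺ still has 5 valence electrons.
All are still removing valence electrons, so compare the +1 ions as you would atoms: IE_2 generally rises across a period (higher Z_eff) and falls down a group (larger shell), subject to the usual subshell exceptions.
Valence configurations: Si⁺ [Ne]3s²3p¹, B⁺ [He]2s², Mg⁺ [Ne]3s¹, S⁺ [Ne]3s²3p³.
The numbers (kJ/mol): Si 1577, B 2427, Mg 1451, S 2252.
So the second ionization energies run Mg < Si < S < B.

Mg < Si < S < B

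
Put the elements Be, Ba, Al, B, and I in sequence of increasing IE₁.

Ba < Al < B < Be < I

Be is in period 2, group 2; B is in period 2, group 13; Al is in period 3, group 13; I is in period 5, group 17; Ba is in period 6, group 2.
First ionization energy rises across a period (greater Z_eff holds electrons more tightly) and falls down a group (valence electrons are farther from the nucleus).
These span different periods and groups, so the two trends combine.
Al > Ba: relative to Ba, both the across-period and down-group shifts push Al's first ionization energy up.
B > Al: B sits above Al in group 13, so the down-group effect alone puts B higher.
Be > B: this pair runs against the simple trend — see the exception note.
I > Be: the two effects oppose for this pair; the across-period effect wins (1008 vs 900 kJ/mol).
Note the exception: Be has a higher first ionization energy than B, contrary to the simple trend — removing B's lone 2p electron is easier than breaking Be's filled 2s².
For reference (kJ/mol): Be 900, B 801, Al 578, I 1008, Ba 503.
So from lowest to highest: Ba < Al < B < Be < I.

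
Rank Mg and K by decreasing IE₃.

Mg > K

IE_3 is the cost of taking one more electron from the +2 cation: Mg²⁺ is the bare [Ne] core; K²⁺ is already 1 electron into the core.
All of these are removing an electron from a noble-gas core or deeper; the smaller core (lower principal quantum number) is held far more tightly, and within a period the higher nuclear charge binds the same core more tightly.
Approximate IE_3 values (kJ/mol): Mg 7733, K 4420.
Putting it together, IE_3: K < Mg.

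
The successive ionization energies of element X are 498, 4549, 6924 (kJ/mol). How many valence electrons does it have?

Look for the largest jump between consecutive ionization energies: IE2/IE1 ≈ 9.1, far larger than any earlier ratio.
That jump marks the point where a core electron is being removed. So the atom has 1 valence electron.

1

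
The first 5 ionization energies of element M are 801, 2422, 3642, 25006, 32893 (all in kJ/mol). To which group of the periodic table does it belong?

Look for the largest jump between consecutive ionization energies: IE4/IE3 ≈ 6.9, far larger than any earlier ratio.
That jump marks the point where a core electron is being removed. So the atom has 3 valence electrons.
A main-group element with 3 valence electrons is in group 13.

Group 13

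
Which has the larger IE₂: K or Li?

The second ionization energy removes an electron from the +1 ion. For each element: K⁺ is the bare [Ar] core; Li⁺ is the bare [He] core.
All of these are removing an electron from a noble-gas core or deeper; the smaller core (lower principal quantum number) is held far more tightly, and within a period the higher nuclear charge binds the same core more tightly.
Tabulated IE_2 (kJ/mol): K 3052, Li 7298.
So the second ionization energies run K < Li.

Li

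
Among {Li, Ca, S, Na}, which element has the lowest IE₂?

Ca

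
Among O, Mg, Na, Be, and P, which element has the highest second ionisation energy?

Na

After 1 electron has been removed, what remains? O⁺ still has 5 valence electrons; Mg⁺ still has 1 valence electron; Na⁺ is the bare [Ne] core; Be⁺ still has 1 valence electron; P⁺ still has 4 valence electrons.
Breaking into a closed-shell core is much more expensive than removing a leftover valence electron — Na has the largest IE_2 here.
Valence configurations: O⁺ [He]2s²2p³, Mg⁺ [Ne]3s¹, Be⁺ [He]2s¹, P⁺ [Ne]3s²3p².
Approximate IE_2 values (kJ/mol): O 3388, Mg 1451, Na 4562, Be 1757, P 1907.
Overall IE_2 order: Mg < Be < P < O < Na.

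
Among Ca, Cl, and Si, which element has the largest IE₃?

Ca

IE_3 is the cost of taking one more electron from the +2 cation: Ca²⁺ is the bare [Ar] core; Cl²⁺ still has 5 valence electrons; Si²⁺ still has 2 valence electrons.
Pulling an electron out of a noble-gas core costs far more than removing a remaining valence electron, so Ca sits at the high end of IE_3.
Valence configurations: Cl²⁺ [Ne]3s²3p³, Si²⁺ [Ne]3s².
Tabulated IE_3 (kJ/mol): Ca 4912, Cl 3822, Si 3232.
Hence IE_3: Si < Cl < Ca.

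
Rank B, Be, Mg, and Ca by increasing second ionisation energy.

Ca < Mg < Be < B

After 1 electron has been removed, what remains? B⁺ still has 2 valence electrons; Be⁺ still has 1 valence electron; Mg⁺ still has 1 valence electron; Ca⁺ still has 1 valence electron.
All are still removing valence electrons, so compare the +1 ions as you would atoms: IE_2 generally rises across a period (higher Z_eff) and falls down a group (larger shell), subject to the usual subshell exceptions.
Valence configurations: B⁺ [He]2s², Be⁺ [He]2s¹, Mg⁺ [Ne]3s¹, Ca⁺ [Ar]4s¹.
Approximate IE_2 values (kJ/mol): B 2427, Be 1757, Mg 1451, Ca 1145.
Hence IE_2: Ca < Mg < Be < B.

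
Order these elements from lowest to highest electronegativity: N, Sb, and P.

Electronegativity increases across a period and decreases down a group, tracking effective nuclear charge and atomic size.
All are in group 15, so electronegativity increases up the group.
So from lowest to highest: Sb < P < N.

Sb < P < N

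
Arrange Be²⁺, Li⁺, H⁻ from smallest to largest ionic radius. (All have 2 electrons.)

Be²⁺ < Li⁺ < H⁻

All of these have 2 electrons, so size is governed by nuclear charge alone: the more protons, the stronger the pull on the same electron cloud, and the smaller the ion.
Nuclear charges: Be²⁺ (Z=4), Li⁺ (Z=3), H⁻ (Z=1).
Smallest to largest: Be²⁺ < Li⁺ < H⁻.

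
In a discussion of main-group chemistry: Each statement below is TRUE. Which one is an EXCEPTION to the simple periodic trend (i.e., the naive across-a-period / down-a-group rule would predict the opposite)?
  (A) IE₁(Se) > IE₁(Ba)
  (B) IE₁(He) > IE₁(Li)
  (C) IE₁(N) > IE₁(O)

(C)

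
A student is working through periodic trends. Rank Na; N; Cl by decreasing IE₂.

Consider each +1 ion: Na⁺ is the bare [Ne] core; N⁺ still has 4 valence electrons; Cl⁺ still has 6 valence electrons.
Pulling an electron out of a noble-gas core costs far more than removing a remaining valence electron, so Na sits at the high end of IE_2.
Valence configurations: N⁺ [He]2s²2p², Cl⁺ [Ne]3s²3p⁴.
The numbers (kJ/mol): Na 4562, N 2856, Cl 2298.
Hence IE_2: Cl < N < Na.

Na, N, Cl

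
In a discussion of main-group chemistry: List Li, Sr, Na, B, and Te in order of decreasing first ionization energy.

Li is in period 2, group 1; B is in period 2, group 13; Na is in period 3, group 1; Sr is in period 5, group 2; Te is in period 5, group 16.
Across a period the outer electron is held more tightly (higher IE₁); down a group it sits in a higher shell, more shielded, and comes off more easily.
Here both period and group differ, so the two effects have to be weighed against each other.
Li > Na: they share group 1; the group trend gives Li the larger value.
Sr > Li: period and group pull opposite ways; the across-period shift dominates (550 vs 520 kJ/mol).
B > Sr: relative to Sr, both the across-period and down-group shifts push B's first ionization energy up.
Te > B: period and group pull opposite ways; the across-period shift dominates (869 vs 801 kJ/mol).
For reference (kJ/mol): Li 520, B 801, Na 496, Sr 550, Te 869.
So from highest to lowest: Te > B > Sr > Li > Na.

Te > B > Sr > Li > Na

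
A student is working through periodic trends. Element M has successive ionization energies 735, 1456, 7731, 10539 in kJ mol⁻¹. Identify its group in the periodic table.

Look for the largest jump between consecutive ionization energies: IE3/IE2 ≈ 5.3, far larger than any earlier ratio.
That jump marks the point where a core electron is being removed. So the atom has 2 valence electrons.
A main-group element with 2 valence electrons is in group 2.

Group 2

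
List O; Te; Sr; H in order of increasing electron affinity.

H is in period 1, group 1; O is in period 2, group 16; Sr is in period 5, group 2; Te is in period 5, group 16.
EA tends to increase across a period and decrease down a group, though the pattern is less regular than for IE or radius.
Here both period and group differ, so the two effects have to be weighed against each other.
H > Sr: the two effects oppose for this pair; the down-group effect wins (73 vs 5 kJ/mol).
O > H: the two effects oppose for this pair; the across-period effect wins (141 vs 73 kJ/mol).
Te > O: this pair runs against the simple trend — see the exception note.
Note the exception: Te has a higher electron affinity than O, contrary to the simple trend — O's compact 2p subshell gives strong electron–electron repulsion on the added electron.
Tabulated electron affinity (kJ/mol): H 73, O 141, Sr 5, Te 190.
So from lowest to highest: Sr < H < O < Te.

Sr < H < O < Te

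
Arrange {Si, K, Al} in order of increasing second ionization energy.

IE_2 is the cost of taking one more electron from the +1 cation: Si⁺ still has 3 valence electrons; K⁺ is the bare [Ar] core; Al⁺ still has 2 valence electrons.
Breaking into a closed-shell core is much more expensive than removing a leftover valence electron — K has the largest IE_2 here.
Valence configurations: Si⁺ [Ne]3s²3p¹, Al⁺ [Ne]3s².
Si⁺ loses a lone 3p electron whereas Al⁺ must break into a filled 3s² pair, so IE_2(Al) > IE_2(Si) even though Si has the higher nuclear charge.
Tabulated IE_2 (kJ/mol): Si 1577, K 3052, Al 1817.
Putting it together, IE_2: Si < Al < K.

Si < Al < K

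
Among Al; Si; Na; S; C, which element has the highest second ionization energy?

Na

Consider each +1 ion: Al⁺ still has 2 valence electrons; Si⁺ still has 3 valence electrons; Na⁺ is the bare [Ne] core; S⁺ still has 5 valence electrons; C⁺ still has 3 valence electrons.
Pulling an electron out of a noble-gas core costs far more than removing a remaining valence electron, so Na sits at the high end of IE_2.
Valence configurations: Al⁺ [Ne]3s², Si⁺ [Ne]3s²3p¹, S⁺ [Ne]3s²3p³, C⁺ [He]2s²2p¹.
Si⁺ loses a lone 3p electron whereas Al⁺ must break into a filled 3s² pair, so IE_2(Al) > IE_2(Si) even though Si has the higher nuclear charge.
Tabulated IE_2 (kJ/mol): Al 1817, Si 1577, Na 4562, S 2252, C 2353.
Hence IE_2: Si < Al < S < C < Na.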